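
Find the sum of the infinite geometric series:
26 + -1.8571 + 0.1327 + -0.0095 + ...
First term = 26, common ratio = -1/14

For |r| < 1, S = a / (1 - r)
S = 26 / (1 - (-1/14))
S = 26 / (15/14)
S = 364/15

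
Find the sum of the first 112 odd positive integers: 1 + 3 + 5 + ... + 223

Sum of first n odd numbers = n²
= 112²
= 12544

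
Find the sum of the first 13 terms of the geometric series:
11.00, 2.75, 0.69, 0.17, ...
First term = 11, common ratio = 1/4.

Sₙ = a(1 - rⁿ) / (1 - r)
S_13 = 11(1 - (1/4)^13) / (1 - (1/4))
S_13 = 11(1 - (1/67108864)) / (3/4)
S_13 = 246065831/16777216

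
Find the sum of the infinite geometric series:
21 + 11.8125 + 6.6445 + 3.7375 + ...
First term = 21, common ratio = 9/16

For |r| < 1, S = a / (1 - r)
S = 21 / (1 - (9/16))
S = 21 / (7/16)
S = 48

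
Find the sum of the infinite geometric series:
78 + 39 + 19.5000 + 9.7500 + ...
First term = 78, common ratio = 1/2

For |r| < 1, S = a / (1 - r)
S = 78 / (1 - (1/2))
S = 78 / (1/2)
S = 156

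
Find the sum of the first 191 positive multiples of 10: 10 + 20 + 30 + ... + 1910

Factor out 10: = 10(1 + 2 + ... + 191) = 10 × n(n+1)/2
= 10 × 191×192/2
= 10 × 18336
= 183360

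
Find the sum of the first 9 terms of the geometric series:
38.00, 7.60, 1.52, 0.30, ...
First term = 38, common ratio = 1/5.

Sₙ = a(1 - rⁿ) / (1 - r)
S_9 = 38(1 - (1/5)^9) / (1 - (1/5))
S_9 = 38(1 - (1/1953125)) / (4/5)
S_9 = 18554678/390625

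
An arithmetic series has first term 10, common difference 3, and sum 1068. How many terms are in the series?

Using S = n/2 × [2a + (n-1)d]
1068 = n/2 × [2(10) + (n-1)(3)]
1068 = n/2 × [20 + 3n - 3]
2136 = n × [17 + 3n]
3n² + (17)n - 2136 = 0
Discriminant: Δ = (17)² - 4(3)(-2136) = 289 + 25632 = 25921
√Δ = 161
n = [-(17) + √Δ] / (2·3) = (-17 + 161) / 6 = 144 / 6 = 24
(The negative root is discarded since n must be a positive integer.)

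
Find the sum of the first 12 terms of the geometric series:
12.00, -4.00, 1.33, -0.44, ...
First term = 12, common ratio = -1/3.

Sₙ = a(1 - rⁿ) / (1 - r)
S_12 = 12(1 - (-1/3)^12) / (1 - (-1/3))
S_12 = 12(1 - (1/531441)) / (4/3)
S_12 = 531440/59049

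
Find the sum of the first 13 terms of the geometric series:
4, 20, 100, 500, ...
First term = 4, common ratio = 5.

Sₙ = a(1 - rⁿ) / (1 - r)
S_13 = 4(1 - 5^13) / (1 - 5)
S_13 = 4(1 - 1220703125) / (-4)
S_13 = 1220703124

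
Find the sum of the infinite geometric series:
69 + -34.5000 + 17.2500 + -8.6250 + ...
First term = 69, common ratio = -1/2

For |r| < 1, S = a / (1 - r)
S = 69 / (1 - (-1/2))
S = 69 / (3/2)
S = 46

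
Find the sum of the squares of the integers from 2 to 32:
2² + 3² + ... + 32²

Use ∑_{k=1}^{n} k² = n(n+1)(2n+1)/6, then subtract the first 1 terms.
∑_{k=1}^{32} k² = 32×33×65/6 = 11440
∑_{k=1}^{1} k² = 1×2×3/6 = 1
∑_{k=2}^{32} k² = 11440 - 1 = 11439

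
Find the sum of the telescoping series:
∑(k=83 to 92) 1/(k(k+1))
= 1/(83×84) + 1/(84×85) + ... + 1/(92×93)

Partial fractions: 1/(k(k+1)) = 1/k - 1/(k+1)
The series telescopes:
= (1/83 - 1/84) + (1/84 - 1/85) + ... + (1/92 - 1/93)
= 1/83 - 1/93
= 10/7719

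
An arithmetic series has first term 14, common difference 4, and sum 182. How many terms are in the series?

Using S = n/2 × [2a + (n-1)d]
182 = n/2 × [2(14) + (n-1)(4)]
182 = n/2 × [28 + 4n - 4]
364 = n × [24 + 4n]
4n² + (24)n - 364 = 0
Discriminant: Δ = (24)² - 4(4)(-364) = 576 + 5824 = 6400
√Δ = 80
n = [-(24) + √Δ] / (2·4) = (-24 + 80) / 8 = 56 / 8 = 7
(The negative root is discarded since n must be a positive integer.)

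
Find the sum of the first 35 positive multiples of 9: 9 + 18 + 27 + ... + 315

Factor out 9: = 9(1 + 2 + ... + 35) = 9 × n(n+1)/2
= 9 × 35×36/2
= 9 × 630
= 5670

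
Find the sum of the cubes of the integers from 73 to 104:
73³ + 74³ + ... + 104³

Use ∑_{k=1}^{n} k³ = [n(n+1)/2]², then subtract the first 72 terms.
∑_{k=1}^{104} k³ = [104×105/2]² = 5460² = 29811600
∑_{k=1}^{72} k³ = [72×73/2]² = 2628² = 6906384
∑_{k=73}^{104} k³ = 29811600 - 6906384 = 22905216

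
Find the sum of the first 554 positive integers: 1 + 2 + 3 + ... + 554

Formula: ∑k = n(n+1)/2
= 554×555/2
= 307470/2
= 153735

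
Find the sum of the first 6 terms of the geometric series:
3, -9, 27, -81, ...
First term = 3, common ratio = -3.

Sₙ = a(1 - rⁿ) / (1 - r)
S_6 = 3(1 - (-3)^6) / (1 - (-3))
S_6 = 3(1 - 729) / (4)
S_6 = -546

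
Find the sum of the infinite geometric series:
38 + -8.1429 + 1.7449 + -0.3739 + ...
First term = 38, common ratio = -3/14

For |r| < 1, S = a / (1 - r)
S = 38 / (1 - (-3/14))
S = 38 / (17/14)
S = 532/17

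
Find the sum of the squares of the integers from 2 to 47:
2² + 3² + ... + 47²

Use ∑_{k=1}^{n} k² = n(n+1)(2n+1)/6, then subtract the first 1 terms.
∑_{k=1}^{47} k² = 47×48×95/6 = 35720
∑_{k=1}^{1} k² = 1×2×3/6 = 1
∑_{k=2}^{47} k² = 35720 - 1 = 35719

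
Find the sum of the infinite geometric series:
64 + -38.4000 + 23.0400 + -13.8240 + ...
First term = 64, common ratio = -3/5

For |r| < 1, S = a / (1 - r)
S = 64 / (1 - (-3/5))
S = 64 / (8/5)
S = 40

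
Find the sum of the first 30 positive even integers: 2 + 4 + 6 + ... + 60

Sum of first n even numbers = n(n+1)
= 30×31
= 930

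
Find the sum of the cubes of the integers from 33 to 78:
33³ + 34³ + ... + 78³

Use ∑_{k=1}^{n} k³ = [n(n+1)/2]², then subtract the first 32 terms.
∑_{k=1}^{78} k³ = [78×79/2]² = 3081² = 9492561
∑_{k=1}^{32} k³ = [32×33/2]² = 528² = 278784
∑_{k=33}^{78} k³ = 9492561 - 278784 = 9213777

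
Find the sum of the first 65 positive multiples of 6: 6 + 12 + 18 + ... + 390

Factor out 6: = 6(1 + 2 + ... + 65) = 6 × n(n+1)/2
= 6 × 65×66/2
= 6 × 2145
= 12870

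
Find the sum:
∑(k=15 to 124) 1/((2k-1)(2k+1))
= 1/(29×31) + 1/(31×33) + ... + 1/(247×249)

Partial fractions: 1/((2k-1)(2k+1)) = (1/2)[1/(2k-1) - 1/(2k+1)]
The series telescopes:
= (1/2)[1/29 - 1/249]
= 110/7221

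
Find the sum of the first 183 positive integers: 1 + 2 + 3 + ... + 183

Formula: ∑k = n(n+1)/2
= 183×184/2
= 33672/2
= 16836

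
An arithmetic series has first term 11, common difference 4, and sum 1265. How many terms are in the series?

Using S = n/2 × [2a + (n-1)d]
1265 = n/2 × [2(11) + (n-1)(4)]
1265 = n/2 × [22 + 4n - 4]
2530 = n × [18 + 4n]
4n² + (18)n - 2530 = 0
Discriminant: Δ = (18)² - 4(4)(-2530) = 324 + 40480 = 40804
√Δ = 202
n = [-(18) + √Δ] / (2·4) = (-18 + 202) / 8 = 184 / 8 = 23
(The negative root is discarded since n must be a positive integer.)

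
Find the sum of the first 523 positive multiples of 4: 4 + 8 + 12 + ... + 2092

Factor out 4: = 4(1 + 2 + ... + 523) = 4 × n(n+1)/2
= 4 × 523×524/2
= 4 × 137026
= 548104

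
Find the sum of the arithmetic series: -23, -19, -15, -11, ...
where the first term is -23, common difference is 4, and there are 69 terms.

Sₙ = n/2 × (first + last)
Last term = a + (n-1)d = -23 + (69-1)×4 = 249
S_69 = 69/2 × (-23 + 249)
S_69 = 69/2 × 226 = 7797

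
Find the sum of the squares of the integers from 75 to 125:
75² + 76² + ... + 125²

Use ∑_{k=1}^{n} k² = n(n+1)(2n+1)/6, then subtract the first 74 terms.
∑_{k=1}^{125} k² = 125×126×251/6 = 658875
∑_{k=1}^{74} k² = 74×75×149/6 = 137825
∑_{k=75}^{125} k² = 658875 - 137825 = 521050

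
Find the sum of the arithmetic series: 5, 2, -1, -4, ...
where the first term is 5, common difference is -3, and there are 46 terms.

Sₙ = n/2 × (first + last)
Last term = a + (n-1)d = 5 + (46-1)×(-3) = -130
S_46 = 46/2 × (5 + (-130))
S_46 = 46/2 × (-125) = -2875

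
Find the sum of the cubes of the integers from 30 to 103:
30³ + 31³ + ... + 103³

Use ∑_{k=1}^{n} k³ = [n(n+1)/2]², then subtract the first 29 terms.
∑_{k=1}^{103} k³ = [103×104/2]² = 5356² = 28686736
∑_{k=1}^{29} k³ = [29×30/2]² = 435² = 189225
∑_{k=30}^{103} k³ = 28686736 - 189225 = 28497511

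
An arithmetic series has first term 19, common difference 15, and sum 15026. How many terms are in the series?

Using S = n/2 × [2a + (n-1)d]
15026 = n/2 × [2(19) + (n-1)(15)]
15026 = n/2 × [38 + 15n - 15]
30052 = n × [23 + 15n]
15n² + (23)n - 30052 = 0
Discriminant: Δ = (23)² - 4(15)(-30052) = 529 + 1803120 = 1803649
√Δ = 1343
n = [-(23) + √Δ] / (2·15) = (-23 + 1343) / 30 = 1320 / 30 = 44
(The negative root is discarded since n must be a positive integer.)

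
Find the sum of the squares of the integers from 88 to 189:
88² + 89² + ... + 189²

Use ∑_{k=1}^{n} k² = n(n+1)(2n+1)/6, then subtract the first 87 terms.
∑_{k=1}^{189} k² = 189×190×379/6 = 2268315
∑_{k=1}^{87} k² = 87×88×175/6 = 223300
∑_{k=88}^{189} k² = 2268315 - 223300 = 2045015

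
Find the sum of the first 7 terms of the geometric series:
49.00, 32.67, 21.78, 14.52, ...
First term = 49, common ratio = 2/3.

Sₙ = a(1 - rⁿ) / (1 - r)
S_7 = 49(1 - (2/3)^7) / (1 - (2/3))
S_7 = 49(1 - (128/2187)) / (1/3)
S_7 = 100891/729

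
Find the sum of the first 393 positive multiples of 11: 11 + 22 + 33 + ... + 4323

Factor out 11: = 11(1 + 2 + ... + 393) = 11 × n(n+1)/2
= 11 × 393×394/2
= 11 × 77421
= 851631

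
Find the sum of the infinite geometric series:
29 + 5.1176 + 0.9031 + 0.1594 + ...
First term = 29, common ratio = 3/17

For |r| < 1, S = a / (1 - r)
S = 29 / (1 - (3/17))
S = 29 / (14/17)
S = 493/14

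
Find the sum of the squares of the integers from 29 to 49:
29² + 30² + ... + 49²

Use ∑_{k=1}^{n} k² = n(n+1)(2n+1)/6, then subtract the first 28 terms.
∑_{k=1}^{49} k² = 49×50×99/6 = 40425
∑_{k=1}^{28} k² = 28×29×57/6 = 7714
∑_{k=29}^{49} k² = 40425 - 7714 = 32711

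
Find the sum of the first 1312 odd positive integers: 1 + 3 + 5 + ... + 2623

Sum of first n odd numbers = n²
= 1312²
= 1721344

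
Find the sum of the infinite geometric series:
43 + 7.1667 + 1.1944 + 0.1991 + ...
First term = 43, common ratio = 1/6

For |r| < 1, S = a / (1 - r)
S = 43 / (1 - (1/6))
S = 43 / (5/6)
S = 258/5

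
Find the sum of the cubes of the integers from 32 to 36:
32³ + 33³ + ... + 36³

Use ∑_{k=1}^{n} k³ = [n(n+1)/2]², then subtract the first 31 terms.
∑_{k=1}^{36} k³ = [36×37/2]² = 666² = 443556
∑_{k=1}^{31} k³ = [31×32/2]² = 496² = 246016
∑_{k=32}^{36} k³ = 443556 - 246016 = 197540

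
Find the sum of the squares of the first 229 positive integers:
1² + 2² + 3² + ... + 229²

Formula: ∑k² = n(n+1)(2n+1)/6
= 229×230×459/6
= 24175530/6
= 4029255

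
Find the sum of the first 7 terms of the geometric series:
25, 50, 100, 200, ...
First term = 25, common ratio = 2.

Sₙ = a(1 - rⁿ) / (1 - r)
S_7 = 25(1 - 2^7) / (1 - 2)
S_7 = 25(1 - 128) / (-1)
S_7 = 3175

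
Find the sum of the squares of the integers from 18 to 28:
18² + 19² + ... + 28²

Use ∑_{k=1}^{n} k² = n(n+1)(2n+1)/6, then subtract the first 17 terms.
∑_{k=1}^{28} k² = 28×29×57/6 = 7714
∑_{k=1}^{17} k² = 17×18×35/6 = 1785
∑_{k=18}^{28} k² = 7714 - 1785 = 5929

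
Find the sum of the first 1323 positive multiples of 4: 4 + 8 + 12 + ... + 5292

Factor out 4: = 4(1 + 2 + ... + 1323) = 4 × n(n+1)/2
= 4 × 1323×1324/2
= 4 × 875826
= 3503304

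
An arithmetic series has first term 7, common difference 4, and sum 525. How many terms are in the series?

Using S = n/2 × [2a + (n-1)d]
525 = n/2 × [2(7) + (n-1)(4)]
525 = n/2 × [14 + 4n - 4]
1050 = n × [10 + 4n]
4n² + (10)n - 1050 = 0
Discriminant: Δ = (10)² - 4(4)(-1050) = 100 + 16800 = 16900
√Δ = 130
n = [-(10) + √Δ] / (2·4) = (-10 + 130) / 8 = 120 / 8 = 15
(The negative root is discarded since n must be a positive integer.)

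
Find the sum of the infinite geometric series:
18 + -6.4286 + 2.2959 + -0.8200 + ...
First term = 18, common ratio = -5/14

For |r| < 1, S = a / (1 - r)
S = 18 / (1 - (-5/14))
S = 18 / (19/14)
S = 252/19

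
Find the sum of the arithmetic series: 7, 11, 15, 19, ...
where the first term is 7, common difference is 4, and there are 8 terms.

Sₙ = n/2 × (first + last)
Last term = a + (n-1)d = 7 + (8-1)×4 = 35
S_8 = 8/2 × (7 + 35)
S_8 = 8/2 × 42 = 168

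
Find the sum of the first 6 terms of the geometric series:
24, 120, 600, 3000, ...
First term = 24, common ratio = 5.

Sₙ = a(1 - rⁿ) / (1 - r)
S_6 = 24(1 - 5^6) / (1 - 5)
S_6 = 24(1 - 15625) / (-4)
S_6 = 93744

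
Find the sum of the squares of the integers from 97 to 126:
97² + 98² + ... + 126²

Use ∑_{k=1}^{n} k² = n(n+1)(2n+1)/6, then subtract the first 96 terms.
∑_{k=1}^{126} k² = 126×127×253/6 = 674751
∑_{k=1}^{96} k² = 96×97×193/6 = 299536
∑_{k=97}^{126} k² = 674751 - 299536 = 375215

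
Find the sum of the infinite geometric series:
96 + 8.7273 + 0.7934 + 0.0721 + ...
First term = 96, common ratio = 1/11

For |r| < 1, S = a / (1 - r)
S = 96 / (1 - (1/11))
S = 96 / (10/11)
S = 528/5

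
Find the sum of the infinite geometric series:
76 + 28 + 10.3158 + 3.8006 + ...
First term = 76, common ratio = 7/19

For |r| < 1, S = a / (1 - r)
S = 76 / (1 - (7/19))
S = 76 / (12/19)
S = 361/3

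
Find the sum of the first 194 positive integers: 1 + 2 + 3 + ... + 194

Formula: ∑k = n(n+1)/2
= 194×195/2
= 37830/2
= 18915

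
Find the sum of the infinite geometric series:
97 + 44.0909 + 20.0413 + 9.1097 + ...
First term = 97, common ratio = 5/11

For |r| < 1, S = a / (1 - r)
S = 97 / (1 - (5/11))
S = 97 / (6/11)
S = 1067/6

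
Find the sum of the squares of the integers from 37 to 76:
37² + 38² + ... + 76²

Use ∑_{k=1}^{n} k² = n(n+1)(2n+1)/6, then subtract the first 36 terms.
∑_{k=1}^{76} k² = 76×77×153/6 = 149226
∑_{k=1}^{36} k² = 36×37×73/6 = 16206
∑_{k=37}^{76} k² = 149226 - 16206 = 133020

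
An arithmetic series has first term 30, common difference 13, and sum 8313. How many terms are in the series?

Using S = n/2 × [2a + (n-1)d]
8313 = n/2 × [2(30) + (n-1)(13)]
8313 = n/2 × [60 + 13n - 13]
16626 = n × [47 + 13n]
13n² + (47)n - 16626 = 0
Discriminant: Δ = (47)² - 4(13)(-16626) = 2209 + 864552 = 866761
√Δ = 931
n = [-(47) + √Δ] / (2·13) = (-47 + 931) / 26 = 884 / 26 = 34
(The negative root is discarded since n must be a positive integer.)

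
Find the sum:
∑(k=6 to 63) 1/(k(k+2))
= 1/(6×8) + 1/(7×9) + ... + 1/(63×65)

Partial fractions: 1/(k(k+2)) = (1/2)[1/k - 1/(k+2)]
Telescoping leaves the first two and last two terms:
= (1/2)[1/6 + 1/7 - 1/64 - 1/65]
= 24331/174720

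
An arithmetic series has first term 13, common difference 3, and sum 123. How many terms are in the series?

Using S = n/2 × [2a + (n-1)d]
123 = n/2 × [2(13) + (n-1)(3)]
123 = n/2 × [26 + 3n - 3]
246 = n × [23 + 3n]
3n² + (23)n - 246 = 0
Discriminant: Δ = (23)² - 4(3)(-246) = 529 + 2952 = 3481
√Δ = 59
n = [-(23) + √Δ] / (2·3) = (-23 + 59) / 6 = 36 / 6 = 6
(The negative root is discarded since n must be a positive integer.)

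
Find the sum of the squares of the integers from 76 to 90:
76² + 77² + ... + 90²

Use ∑_{k=1}^{n} k² = n(n+1)(2n+1)/6, then subtract the first 75 terms.
∑_{k=1}^{90} k² = 90×91×181/6 = 247065
∑_{k=1}^{75} k² = 75×76×151/6 = 143450
∑_{k=76}^{90} k² = 247065 - 143450 = 103615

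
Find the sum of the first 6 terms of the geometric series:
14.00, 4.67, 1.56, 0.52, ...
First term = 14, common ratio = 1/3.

Sₙ = a(1 - rⁿ) / (1 - r)
S_6 = 14(1 - (1/3)^6) / (1 - (1/3))
S_6 = 14(1 - (1/729)) / (2/3)
S_6 = 5096/243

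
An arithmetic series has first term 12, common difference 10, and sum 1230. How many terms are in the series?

Using S = n/2 × [2a + (n-1)d]
1230 = n/2 × [2(12) + (n-1)(10)]
1230 = n/2 × [24 + 10n - 10]
2460 = n × [14 + 10n]
10n² + (14)n - 2460 = 0
Discriminant: Δ = (14)² - 4(10)(-2460) = 196 + 98400 = 98596
√Δ = 314
n = [-(14) + √Δ] / (2·10) = (-14 + 314) / 20 = 300 / 20 = 15
(The negative root is discarded since n must be a positive integer.)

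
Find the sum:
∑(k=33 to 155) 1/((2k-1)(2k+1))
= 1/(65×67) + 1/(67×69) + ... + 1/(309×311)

Partial fractions: 1/((2k-1)(2k+1)) = (1/2)[1/(2k-1) - 1/(2k+1)]
The series telescopes:
= (1/2)[1/65 - 1/311]
= 123/20215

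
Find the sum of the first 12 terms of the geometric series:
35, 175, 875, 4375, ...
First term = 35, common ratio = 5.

Sₙ = a(1 - rⁿ) / (1 - r)
S_12 = 35(1 - 5^12) / (1 - 5)
S_12 = 35(1 - 244140625) / (-4)
S_12 = 2136230460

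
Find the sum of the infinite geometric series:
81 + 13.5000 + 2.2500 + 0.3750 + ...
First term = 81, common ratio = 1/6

For |r| < 1, S = a / (1 - r)
S = 81 / (1 - (1/6))
S = 81 / (5/6)
S = 486/5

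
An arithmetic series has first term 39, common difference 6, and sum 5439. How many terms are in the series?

Using S = n/2 × [2a + (n-1)d]
5439 = n/2 × [2(39) + (n-1)(6)]
5439 = n/2 × [78 + 6n - 6]
10878 = n × [72 + 6n]
6n² + (72)n - 10878 = 0
Discriminant: Δ = (72)² - 4(6)(-10878) = 5184 + 261072 = 266256
√Δ = 516
n = [-(72) + √Δ] / (2·6) = (-72 + 516) / 12 = 444 / 12 = 37
(The negative root is discarded since n must be a positive integer.)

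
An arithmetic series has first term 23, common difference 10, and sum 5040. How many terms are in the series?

Using S = n/2 × [2a + (n-1)d]
5040 = n/2 × [2(23) + (n-1)(10)]
5040 = n/2 × [46 + 10n - 10]
10080 = n × [36 + 10n]
10n² + (36)n - 10080 = 0
Discriminant: Δ = (36)² - 4(10)(-10080) = 1296 + 403200 = 404496
√Δ = 636
n = [-(36) + √Δ] / (2·10) = (-36 + 636) / 20 = 600 / 20 = 30
(The negative root is discarded since n must be a positive integer.)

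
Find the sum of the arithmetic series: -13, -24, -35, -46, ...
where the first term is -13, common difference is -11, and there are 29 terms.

Sₙ = n/2 × (first + last)
Last term = a + (n-1)d = -13 + (29-1)×(-11) = -321
S_29 = 29/2 × (-13 + (-321))
S_29 = 29/2 × (-334) = -4843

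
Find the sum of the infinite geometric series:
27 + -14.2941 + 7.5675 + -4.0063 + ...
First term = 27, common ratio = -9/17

For |r| < 1, S = a / (1 - r)
S = 27 / (1 - (-9/17))
S = 27 / (26/17)
S = 459/26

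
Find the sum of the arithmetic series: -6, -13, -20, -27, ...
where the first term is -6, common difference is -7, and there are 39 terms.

Sₙ = n/2 × (first + last)
Last term = a + (n-1)d = -6 + (39-1)×(-7) = -272
S_39 = 39/2 × (-6 + (-272))
S_39 = 39/2 × (-278) = -5421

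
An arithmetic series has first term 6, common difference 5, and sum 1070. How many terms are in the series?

Using S = n/2 × [2a + (n-1)d]
1070 = n/2 × [2(6) + (n-1)(5)]
1070 = n/2 × [12 + 5n - 5]
2140 = n × [7 + 5n]
5n² + (7)n - 2140 = 0
Discriminant: Δ = (7)² - 4(5)(-2140) = 49 + 42800 = 42849
√Δ = 207
n = [-(7) + √Δ] / (2·5) = (-7 + 207) / 10 = 200 / 10 = 20
(The negative root is discarded since n must be a positive integer.)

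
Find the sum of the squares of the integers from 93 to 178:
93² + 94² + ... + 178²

Use ∑_{k=1}^{n} k² = n(n+1)(2n+1)/6, then subtract the first 92 terms.
∑_{k=1}^{178} k² = 178×179×357/6 = 1895789
∑_{k=1}^{92} k² = 92×93×185/6 = 263810
∑_{k=93}^{178} k² = 1895789 - 263810 = 1631979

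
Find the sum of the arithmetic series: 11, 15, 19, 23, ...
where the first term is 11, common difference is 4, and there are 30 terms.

Sₙ = n/2 × (first + last)
Last term = a + (n-1)d = 11 + (30-1)×4 = 127
S_30 = 30/2 × (11 + 127)
S_30 = 30/2 × 138 = 2070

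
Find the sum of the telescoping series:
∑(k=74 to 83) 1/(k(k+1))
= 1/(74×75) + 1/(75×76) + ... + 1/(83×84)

Partial fractions: 1/(k(k+1)) = 1/k - 1/(k+1)
The series telescopes:
= (1/74 - 1/75) + (1/75 - 1/76) + ... + (1/83 - 1/84)
= 1/74 - 1/84
= 5/3108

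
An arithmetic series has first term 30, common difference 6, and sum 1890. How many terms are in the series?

Using S = n/2 × [2a + (n-1)d]
1890 = n/2 × [2(30) + (n-1)(6)]
1890 = n/2 × [60 + 6n - 6]
3780 = n × [54 + 6n]
6n² + (54)n - 3780 = 0
Discriminant: Δ = (54)² - 4(6)(-3780) = 2916 + 90720 = 93636
√Δ = 306
n = [-(54) + √Δ] / (2·6) = (-54 + 306) / 12 = 252 / 12 = 21
(The negative root is discarded since n must be a positive integer.)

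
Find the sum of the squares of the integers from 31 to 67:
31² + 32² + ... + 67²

Use ∑_{k=1}^{n} k² = n(n+1)(2n+1)/6, then subtract the first 30 terms.
∑_{k=1}^{67} k² = 67×68×135/6 = 102510
∑_{k=1}^{30} k² = 30×31×61/6 = 9455
∑_{k=31}^{67} k² = 102510 - 9455 = 93055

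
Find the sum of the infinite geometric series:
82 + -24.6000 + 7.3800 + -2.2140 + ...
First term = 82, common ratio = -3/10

For |r| < 1, S = a / (1 - r)
S = 82 / (1 - (-3/10))
S = 82 / (13/10)
S = 820/13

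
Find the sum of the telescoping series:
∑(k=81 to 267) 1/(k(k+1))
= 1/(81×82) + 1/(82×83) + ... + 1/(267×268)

Partial fractions: 1/(k(k+1)) = 1/k - 1/(k+1)
The series telescopes:
= (1/81 - 1/82) + (1/82 - 1/83) + ... + (1/267 - 1/268)
= 1/81 - 1/268
= 187/21708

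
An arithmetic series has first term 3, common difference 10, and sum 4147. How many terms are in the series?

Using S = n/2 × [2a + (n-1)d]
4147 = n/2 × [2(3) + (n-1)(10)]
4147 = n/2 × [6 + 10n - 10]
8294 = n × [-4 + 10n]
10n² + (-4)n - 8294 = 0
Discriminant: Δ = (-4)² - 4(10)(-8294) = 16 + 331760 = 331776
√Δ = 576
n = [-(-4) + √Δ] / (2·10) = (4 + 576) / 20 = 580 / 20 = 29
(The negative root is discarded since n must be a positive integer.)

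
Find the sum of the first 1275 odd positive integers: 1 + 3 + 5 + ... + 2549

Sum of first n odd numbers = n²
= 1275²
= 1625625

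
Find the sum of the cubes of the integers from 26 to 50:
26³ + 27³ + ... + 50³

Use ∑_{k=1}^{n} k³ = [n(n+1)/2]², then subtract the first 25 terms.
∑_{k=1}^{50} k³ = [50×51/2]² = 1275² = 1625625
∑_{k=1}^{25} k³ = [25×26/2]² = 325² = 105625
∑_{k=26}^{50} k³ = 1625625 - 105625 = 1520000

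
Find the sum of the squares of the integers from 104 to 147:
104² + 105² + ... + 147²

Use ∑_{k=1}^{n} k² = n(n+1)(2n+1)/6, then subtract the first 103 terms.
∑_{k=1}^{147} k² = 147×148×295/6 = 1069670
∑_{k=1}^{103} k² = 103×104×207/6 = 369564
∑_{k=104}^{147} k² = 1069670 - 369564 = 700106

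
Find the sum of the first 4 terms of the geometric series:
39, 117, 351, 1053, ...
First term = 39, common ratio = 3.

Sₙ = a(1 - rⁿ) / (1 - r)
S_4 = 39(1 - 3^4) / (1 - 3)
S_4 = 39(1 - 81) / (-2)
S_4 = 1560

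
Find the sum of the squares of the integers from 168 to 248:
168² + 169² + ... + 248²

Use ∑_{k=1}^{n} k² = n(n+1)(2n+1)/6, then subtract the first 167 terms.
∑_{k=1}^{248} k² = 248×249×497/6 = 5115124
∑_{k=1}^{167} k² = 167×168×335/6 = 1566460
∑_{k=168}^{248} k² = 5115124 - 1566460 = 3548664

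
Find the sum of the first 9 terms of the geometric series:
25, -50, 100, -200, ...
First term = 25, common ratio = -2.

Sₙ = a(1 - rⁿ) / (1 - r)
S_9 = 25(1 - (-2)^9) / (1 - (-2))
S_9 = 25(1 - (-512)) / (3)
S_9 = 4275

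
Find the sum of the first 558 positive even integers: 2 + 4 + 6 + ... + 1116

Sum of first n even numbers = n(n+1)
= 558×559
= 311922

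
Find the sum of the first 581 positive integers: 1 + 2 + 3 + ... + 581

Formula: ∑k = n(n+1)/2
= 581×582/2
= 338142/2
= 169071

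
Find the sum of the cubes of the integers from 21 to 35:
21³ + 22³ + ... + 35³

Use ∑_{k=1}^{n} k³ = [n(n+1)/2]², then subtract the first 20 terms.
∑_{k=1}^{35} k³ = [35×36/2]² = 630² = 396900
∑_{k=1}^{20} k³ = [20×21/2]² = 210² = 44100
∑_{k=21}^{35} k³ = 396900 - 44100 = 352800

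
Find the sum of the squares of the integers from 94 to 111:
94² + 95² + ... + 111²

Use ∑_{k=1}^{n} k² = n(n+1)(2n+1)/6, then subtract the first 93 terms.
∑_{k=1}^{111} k² = 111×112×223/6 = 462056
∑_{k=1}^{93} k² = 93×94×187/6 = 272459
∑_{k=94}^{111} k² = 462056 - 272459 = 189597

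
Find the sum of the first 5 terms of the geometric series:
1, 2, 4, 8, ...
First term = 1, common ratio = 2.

Sₙ = a(1 - rⁿ) / (1 - r)
S_5 = 1(1 - 2^5) / (1 - 2)
S_5 = 1(1 - 32) / (-1)
S_5 = 31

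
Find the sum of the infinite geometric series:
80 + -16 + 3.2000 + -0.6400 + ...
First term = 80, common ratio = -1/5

For |r| < 1, S = a / (1 - r)
S = 80 / (1 - (-1/5))
S = 80 / (6/5)
S = 200/3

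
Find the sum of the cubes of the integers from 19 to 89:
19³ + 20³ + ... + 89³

Use ∑_{k=1}^{n} k³ = [n(n+1)/2]², then subtract the first 18 terms.
∑_{k=1}^{89} k³ = [89×90/2]² = 4005² = 16040025
∑_{k=1}^{18} k³ = [18×19/2]² = 171² = 29241
∑_{k=19}^{89} k³ = 16040025 - 29241 = 16010784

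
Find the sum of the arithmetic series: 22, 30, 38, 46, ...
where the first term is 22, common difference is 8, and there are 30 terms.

Sₙ = n/2 × (first + last)
Last term = a + (n-1)d = 22 + (30-1)×8 = 254
S_30 = 30/2 × (22 + 254)
S_30 = 30/2 × 276 = 4140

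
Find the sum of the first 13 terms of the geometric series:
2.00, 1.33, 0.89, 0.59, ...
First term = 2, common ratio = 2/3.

Sₙ = a(1 - rⁿ) / (1 - r)
S_13 = 2(1 - (2/3)^13) / (1 - (2/3))
S_13 = 2(1 - (8192/1594323)) / (1/3)
S_13 = 3172262/531441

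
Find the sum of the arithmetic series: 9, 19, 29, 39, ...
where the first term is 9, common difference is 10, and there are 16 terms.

Sₙ = n/2 × (first + last)
Last term = a + (n-1)d = 9 + (16-1)×10 = 159
S_16 = 16/2 × (9 + 159)
S_16 = 16/2 × 168 = 1344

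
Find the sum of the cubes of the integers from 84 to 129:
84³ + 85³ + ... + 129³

Use ∑_{k=1}^{n} k³ = [n(n+1)/2]², then subtract the first 83 terms.
∑_{k=1}^{129} k³ = [129×130/2]² = 8385² = 70308225
∑_{k=1}^{83} k³ = [83×84/2]² = 3486² = 12152196
∑_{k=84}^{129} k³ = 70308225 - 12152196 = 58156029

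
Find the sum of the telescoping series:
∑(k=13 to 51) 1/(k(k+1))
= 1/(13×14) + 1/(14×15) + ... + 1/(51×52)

Partial fractions: 1/(k(k+1)) = 1/k - 1/(k+1)
The series telescopes:
= (1/13 - 1/14) + (1/14 - 1/15) + ... + (1/51 - 1/52)
= 1/13 - 1/52
= 3/52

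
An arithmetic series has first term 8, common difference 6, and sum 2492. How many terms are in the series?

Using S = n/2 × [2a + (n-1)d]
2492 = n/2 × [2(8) + (n-1)(6)]
2492 = n/2 × [16 + 6n - 6]
4984 = n × [10 + 6n]
6n² + (10)n - 4984 = 0
Discriminant: Δ = (10)² - 4(6)(-4984) = 100 + 119616 = 119716
√Δ = 346
n = [-(10) + √Δ] / (2·6) = (-10 + 346) / 12 = 336 / 12 = 28
(The negative root is discarded since n must be a positive integer.)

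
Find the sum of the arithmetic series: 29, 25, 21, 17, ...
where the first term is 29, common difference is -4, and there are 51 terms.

Sₙ = n/2 × (first + last)
Last term = a + (n-1)d = 29 + (51-1)×(-4) = -171
S_51 = 51/2 × (29 + (-171))
S_51 = 51/2 × (-142) = -3621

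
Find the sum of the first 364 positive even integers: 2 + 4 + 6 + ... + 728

Sum of first n even numbers = n(n+1)
= 364×365
= 132860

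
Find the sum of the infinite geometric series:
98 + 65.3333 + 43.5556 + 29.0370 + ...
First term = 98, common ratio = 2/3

For |r| < 1, S = a / (1 - r)
S = 98 / (1 - (2/3))
S = 98 / (1/3)
S = 294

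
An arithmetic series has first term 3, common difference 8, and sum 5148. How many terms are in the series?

Using S = n/2 × [2a + (n-1)d]
5148 = n/2 × [2(3) + (n-1)(8)]
5148 = n/2 × [6 + 8n - 8]
10296 = n × [-2 + 8n]
8n² + (-2)n - 10296 = 0
Discriminant: Δ = (-2)² - 4(8)(-10296) = 4 + 329472 = 329476
√Δ = 574
n = [-(-2) + √Δ] / (2·8) = (2 + 574) / 16 = 576 / 16 = 36
(The negative root is discarded since n must be a positive integer.)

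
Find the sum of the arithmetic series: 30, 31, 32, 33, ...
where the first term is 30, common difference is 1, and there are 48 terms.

Sₙ = n/2 × (first + last)
Last term = a + (n-1)d = 30 + (48-1)×1 = 77
S_48 = 48/2 × (30 + 77)
S_48 = 48/2 × 107 = 2568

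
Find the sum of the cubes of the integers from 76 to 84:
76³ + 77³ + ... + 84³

Use ∑_{k=1}^{n} k³ = [n(n+1)/2]², then subtract the first 75 terms.
∑_{k=1}^{84} k³ = [84×85/2]² = 3570² = 12744900
∑_{k=1}^{75} k³ = [75×76/2]² = 2850² = 8122500
∑_{k=76}^{84} k³ = 12744900 - 8122500 = 4622400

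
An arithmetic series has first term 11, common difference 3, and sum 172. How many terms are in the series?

Using S = n/2 × [2a + (n-1)d]
172 = n/2 × [2(11) + (n-1)(3)]
172 = n/2 × [22 + 3n - 3]
344 = n × [19 + 3n]
3n² + (19)n - 344 = 0
Discriminant: Δ = (19)² - 4(3)(-344) = 361 + 4128 = 4489
√Δ = 67
n = [-(19) + √Δ] / (2·3) = (-19 + 67) / 6 = 48 / 6 = 8
(The negative root is discarded since n must be a positive integer.)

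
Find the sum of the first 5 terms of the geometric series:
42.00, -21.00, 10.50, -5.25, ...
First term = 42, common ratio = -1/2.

Sₙ = a(1 - rⁿ) / (1 - r)
S_5 = 42(1 - (-1/2)^5) / (1 - (-1/2))
S_5 = 42(1 - (-1/32)) / (3/2)
S_5 = 231/8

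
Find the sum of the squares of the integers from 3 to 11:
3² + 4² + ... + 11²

Use ∑_{k=1}^{n} k² = n(n+1)(2n+1)/6, then subtract the first 2 terms.
∑_{k=1}^{11} k² = 11×12×23/6 = 506
∑_{k=1}^{2} k² = 2×3×5/6 = 5
∑_{k=3}^{11} k² = 506 - 5 = 501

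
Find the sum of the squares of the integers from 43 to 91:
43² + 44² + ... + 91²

Use ∑_{k=1}^{n} k² = n(n+1)(2n+1)/6, then subtract the first 42 terms.
∑_{k=1}^{91} k² = 91×92×183/6 = 255346
∑_{k=1}^{42} k² = 42×43×85/6 = 25585
∑_{k=43}^{91} k² = 255346 - 25585 = 229761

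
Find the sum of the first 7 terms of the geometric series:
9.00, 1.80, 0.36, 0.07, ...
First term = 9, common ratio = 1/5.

Sₙ = a(1 - rⁿ) / (1 - r)
S_7 = 9(1 - (1/5)^7) / (1 - (1/5))
S_7 = 9(1 - (1/78125)) / (4/5)
S_7 = 175779/15625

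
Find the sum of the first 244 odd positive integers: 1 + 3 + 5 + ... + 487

Sum of first n odd numbers = n²
= 244²
= 59536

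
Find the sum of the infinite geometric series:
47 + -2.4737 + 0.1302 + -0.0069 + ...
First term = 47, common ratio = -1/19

For |r| < 1, S = a / (1 - r)
S = 47 / (1 - (-1/19))
S = 47 / (20/19)
S = 893/20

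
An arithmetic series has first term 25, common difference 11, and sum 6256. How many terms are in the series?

Using S = n/2 × [2a + (n-1)d]
6256 = n/2 × [2(25) + (n-1)(11)]
6256 = n/2 × [50 + 11n - 11]
12512 = n × [39 + 11n]
11n² + (39)n - 12512 = 0
Discriminant: Δ = (39)² - 4(11)(-12512) = 1521 + 550528 = 552049
√Δ = 743
n = [-(39) + √Δ] / (2·11) = (-39 + 743) / 22 = 704 / 22 = 32
(The negative root is discarded since n must be a positive integer.)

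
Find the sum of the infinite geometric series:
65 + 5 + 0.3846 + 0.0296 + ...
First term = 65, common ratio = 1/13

For |r| < 1, S = a / (1 - r)
S = 65 / (1 - (1/13))
S = 65 / (12/13)
S = 845/12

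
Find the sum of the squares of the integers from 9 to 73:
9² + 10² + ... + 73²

Use ∑_{k=1}^{n} k² = n(n+1)(2n+1)/6, then subtract the first 8 terms.
∑_{k=1}^{73} k² = 73×74×147/6 = 132349
∑_{k=1}^{8} k² = 8×9×17/6 = 204
∑_{k=9}^{73} k² = 132349 - 204 = 132145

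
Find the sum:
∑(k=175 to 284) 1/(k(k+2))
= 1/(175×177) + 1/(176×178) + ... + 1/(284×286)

Partial fractions: 1/(k(k+2)) = (1/2)[1/k - 1/(k+2)]
Telescoping leaves the first two and last two terms:
= (1/2)[1/175 + 1/176 - 1/285 - 1/286]
= 100211/45645600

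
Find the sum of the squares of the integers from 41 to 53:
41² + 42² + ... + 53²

Use ∑_{k=1}^{n} k² = n(n+1)(2n+1)/6, then subtract the first 40 terms.
∑_{k=1}^{53} k² = 53×54×107/6 = 51039
∑_{k=1}^{40} k² = 40×41×81/6 = 22140
∑_{k=41}^{53} k² = 51039 - 22140 = 28899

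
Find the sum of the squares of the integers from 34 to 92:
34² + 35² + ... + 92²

Use ∑_{k=1}^{n} k² = n(n+1)(2n+1)/6, then subtract the first 33 terms.
∑_{k=1}^{92} k² = 92×93×185/6 = 263810
∑_{k=1}^{33} k² = 33×34×67/6 = 12529
∑_{k=34}^{92} k² = 263810 - 12529 = 251281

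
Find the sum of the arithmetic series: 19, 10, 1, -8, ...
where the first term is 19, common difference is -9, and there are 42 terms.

Sₙ = n/2 × (first + last)
Last term = a + (n-1)d = 19 + (42-1)×(-9) = -350
S_42 = 42/2 × (19 + (-350))
S_42 = 42/2 × (-331) = -6951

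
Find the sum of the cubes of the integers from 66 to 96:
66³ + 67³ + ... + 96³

Use ∑_{k=1}^{n} k³ = [n(n+1)/2]², then subtract the first 65 terms.
∑_{k=1}^{96} k³ = [96×97/2]² = 4656² = 21678336
∑_{k=1}^{65} k³ = [65×66/2]² = 2145² = 4601025
∑_{k=66}^{96} k³ = 21678336 - 4601025 = 17077311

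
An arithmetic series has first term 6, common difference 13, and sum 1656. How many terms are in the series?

Using S = n/2 × [2a + (n-1)d]
1656 = n/2 × [2(6) + (n-1)(13)]
1656 = n/2 × [12 + 13n - 13]
3312 = n × [-1 + 13n]
13n² + (-1)n - 3312 = 0
Discriminant: Δ = (-1)² - 4(13)(-3312) = 1 + 172224 = 172225
√Δ = 415
n = [-(-1) + √Δ] / (2·13) = (1 + 415) / 26 = 416 / 26 = 16
(The negative root is discarded since n must be a positive integer.)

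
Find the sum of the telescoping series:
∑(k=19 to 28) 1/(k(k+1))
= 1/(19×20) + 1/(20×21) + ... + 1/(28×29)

Partial fractions: 1/(k(k+1)) = 1/k - 1/(k+1)
The series telescopes:
= (1/19 - 1/20) + (1/20 - 1/21) + ... + (1/28 - 1/29)
= 1/19 - 1/29
= 10/551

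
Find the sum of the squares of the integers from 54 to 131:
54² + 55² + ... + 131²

Use ∑_{k=1}^{n} k² = n(n+1)(2n+1)/6, then subtract the first 53 terms.
∑_{k=1}^{131} k² = 131×132×263/6 = 757966
∑_{k=1}^{53} k² = 53×54×107/6 = 51039
∑_{k=54}^{131} k² = 757966 - 51039 = 706927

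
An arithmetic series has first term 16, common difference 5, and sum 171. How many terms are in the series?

Using S = n/2 × [2a + (n-1)d]
171 = n/2 × [2(16) + (n-1)(5)]
171 = n/2 × [32 + 5n - 5]
342 = n × [27 + 5n]
5n² + (27)n - 342 = 0
Discriminant: Δ = (27)² - 4(5)(-342) = 729 + 6840 = 7569
√Δ = 87
n = [-(27) + √Δ] / (2·5) = (-27 + 87) / 10 = 60 / 10 = 6
(The negative root is discarded since n must be a positive integer.)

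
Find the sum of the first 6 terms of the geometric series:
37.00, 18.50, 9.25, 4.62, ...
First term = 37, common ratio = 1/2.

Sₙ = a(1 - rⁿ) / (1 - r)
S_6 = 37(1 - (1/2)^6) / (1 - (1/2))
S_6 = 37(1 - (1/64)) / (1/2)
S_6 = 2331/32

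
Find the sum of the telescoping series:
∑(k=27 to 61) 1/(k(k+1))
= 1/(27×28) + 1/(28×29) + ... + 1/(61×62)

Partial fractions: 1/(k(k+1)) = 1/k - 1/(k+1)
The series telescopes:
= (1/27 - 1/28) + (1/28 - 1/29) + ... + (1/61 - 1/62)
= 1/27 - 1/62
= 35/1674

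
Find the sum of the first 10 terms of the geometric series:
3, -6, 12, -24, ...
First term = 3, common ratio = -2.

Sₙ = a(1 - rⁿ) / (1 - r)
S_10 = 3(1 - (-2)^10) / (1 - (-2))
S_10 = 3(1 - 1024) / (3)
S_10 = -1023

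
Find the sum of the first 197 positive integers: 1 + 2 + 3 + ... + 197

Formula: ∑k = n(n+1)/2
= 197×198/2
= 39006/2
= 19503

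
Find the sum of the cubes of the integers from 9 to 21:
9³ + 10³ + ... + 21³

Use ∑_{k=1}^{n} k³ = [n(n+1)/2]², then subtract the first 8 terms.
∑_{k=1}^{21} k³ = [21×22/2]² = 231² = 53361
∑_{k=1}^{8} k³ = [8×9/2]² = 36² = 1296
∑_{k=9}^{21} k³ = 53361 - 1296 = 52065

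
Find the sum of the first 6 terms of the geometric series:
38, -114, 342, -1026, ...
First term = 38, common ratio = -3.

Sₙ = a(1 - rⁿ) / (1 - r)
S_6 = 38(1 - (-3)^6) / (1 - (-3))
S_6 = 38(1 - 729) / (4)
S_6 = -6916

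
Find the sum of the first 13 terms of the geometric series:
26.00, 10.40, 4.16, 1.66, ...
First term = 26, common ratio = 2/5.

Sₙ = a(1 - rⁿ) / (1 - r)
S_13 = 26(1 - (2/5)^13) / (1 - (2/5))
S_13 = 26(1 - (8192/1220703125)) / (3/5)
S_13 = 10579356086/244140625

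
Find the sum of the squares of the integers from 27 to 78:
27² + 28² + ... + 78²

Use ∑_{k=1}^{n} k² = n(n+1)(2n+1)/6, then subtract the first 26 terms.
∑_{k=1}^{78} k² = 78×79×157/6 = 161239
∑_{k=1}^{26} k² = 26×27×53/6 = 6201
∑_{k=27}^{78} k² = 161239 - 6201 = 155038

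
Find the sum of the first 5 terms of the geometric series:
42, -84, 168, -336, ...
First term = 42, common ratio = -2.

Sₙ = a(1 - rⁿ) / (1 - r)
S_5 = 42(1 - (-2)^5) / (1 - (-2))
S_5 = 42(1 - (-32)) / (3)
S_5 = 462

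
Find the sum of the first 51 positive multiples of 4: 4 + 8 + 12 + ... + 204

Factor out 4: = 4(1 + 2 + ... + 51) = 4 × n(n+1)/2
= 4 × 51×52/2
= 4 × 1326
= 5304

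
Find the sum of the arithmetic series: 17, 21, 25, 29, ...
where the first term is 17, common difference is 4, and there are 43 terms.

Sₙ = n/2 × (first + last)
Last term = a + (n-1)d = 17 + (43-1)×4 = 185
S_43 = 43/2 × (17 + 185)
S_43 = 43/2 × 202 = 4343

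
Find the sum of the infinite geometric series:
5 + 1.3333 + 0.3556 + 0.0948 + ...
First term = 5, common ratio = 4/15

For |r| < 1, S = a / (1 - r)
S = 5 / (1 - (4/15))
S = 5 / (11/15)
S = 75/11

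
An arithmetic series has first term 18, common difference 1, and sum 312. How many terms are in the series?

Using S = n/2 × [2a + (n-1)d]
312 = n/2 × [2(18) + (n-1)(1)]
312 = n/2 × [36 + 1n - 1]
624 = n × [35 + 1n]
1n² + (35)n - 624 = 0
Discriminant: Δ = (35)² - 4(1)(-624) = 1225 + 2496 = 3721
√Δ = 61
n = [-(35) + √Δ] / (2·1) = (-35 + 61) / 2 = 26 / 2 = 13
(The negative root is discarded since n must be a positive integer.)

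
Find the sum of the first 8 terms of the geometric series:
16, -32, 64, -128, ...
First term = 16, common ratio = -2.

Sₙ = a(1 - rⁿ) / (1 - r)
S_8 = 16(1 - (-2)^8) / (1 - (-2))
S_8 = 16(1 - 256) / (3)
S_8 = -1360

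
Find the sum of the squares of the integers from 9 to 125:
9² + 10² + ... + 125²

Use ∑_{k=1}^{n} k² = n(n+1)(2n+1)/6, then subtract the first 8 terms.
∑_{k=1}^{125} k² = 125×126×251/6 = 658875
∑_{k=1}^{8} k² = 8×9×17/6 = 204
∑_{k=9}^{125} k² = 658875 - 204 = 658671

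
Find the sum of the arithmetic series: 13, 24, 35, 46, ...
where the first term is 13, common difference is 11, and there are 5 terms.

Sₙ = n/2 × (first + last)
Last term = a + (n-1)d = 13 + (5-1)×11 = 57
S_5 = 5/2 × (13 + 57)
S_5 = 5/2 × 70 = 175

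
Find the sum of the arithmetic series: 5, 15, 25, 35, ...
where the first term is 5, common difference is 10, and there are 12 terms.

Sₙ = n/2 × (first + last)
Last term = a + (n-1)d = 5 + (12-1)×10 = 115
S_12 = 12/2 × (5 + 115)
S_12 = 12/2 × 120 = 720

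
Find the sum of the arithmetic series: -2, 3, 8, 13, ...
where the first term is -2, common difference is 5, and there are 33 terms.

Sₙ = n/2 × (first + last)
Last term = a + (n-1)d = -2 + (33-1)×5 = 158
S_33 = 33/2 × (-2 + 158)
S_33 = 33/2 × 156 = 2574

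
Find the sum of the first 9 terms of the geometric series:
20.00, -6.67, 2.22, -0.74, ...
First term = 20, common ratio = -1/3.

Sₙ = a(1 - rⁿ) / (1 - r)
S_9 = 20(1 - (-1/3)^9) / (1 - (-1/3))
S_9 = 20(1 - (-1/19683)) / (4/3)
S_9 = 98420/6561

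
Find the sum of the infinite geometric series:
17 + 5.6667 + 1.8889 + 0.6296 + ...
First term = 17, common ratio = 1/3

For |r| < 1, S = a / (1 - r)
S = 17 / (1 - (1/3))
S = 17 / (2/3)
S = 51/2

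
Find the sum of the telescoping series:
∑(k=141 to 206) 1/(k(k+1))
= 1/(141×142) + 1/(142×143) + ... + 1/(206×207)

Partial fractions: 1/(k(k+1)) = 1/k - 1/(k+1)
The series telescopes:
= (1/141 - 1/142) + (1/142 - 1/143) + ... + (1/206 - 1/207)
= 1/141 - 1/207
= 22/9729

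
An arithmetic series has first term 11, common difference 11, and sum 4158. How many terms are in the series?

Using S = n/2 × [2a + (n-1)d]
4158 = n/2 × [2(11) + (n-1)(11)]
4158 = n/2 × [22 + 11n - 11]
8316 = n × [11 + 11n]
11n² + (11)n - 8316 = 0
Discriminant: Δ = (11)² - 4(11)(-8316) = 121 + 365904 = 366025
√Δ = 605
n = [-(11) + √Δ] / (2·11) = (-11 + 605) / 22 = 594 / 22 = 27
(The negative root is discarded since n must be a positive integer.)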